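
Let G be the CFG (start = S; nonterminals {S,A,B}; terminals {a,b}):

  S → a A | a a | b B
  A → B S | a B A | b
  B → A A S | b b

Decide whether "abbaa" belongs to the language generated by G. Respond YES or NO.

Convert to CNF:
  S -> T0 A | T0 T0 | T1 B
  A -> B S | T0 X2 | b
  B -> A X3 | T1 T1
  T0 -> a
  T1 -> b
  X2 -> B A
  X3 -> A S

CYK table (by increasing span):
  [0..0]={T0}  "a"  orig:{}
  [1..1]={A,T1}  "b"  orig:{A}
  [2..2]={A,T1}  "b"  orig:{A}
  [3..3]={T0}  "a"  orig:{}
  [4..4]={T0}  "a"  orig:{}
  [0..1]={S}  "ab"
  [1..2]={B}  "bb"
  [2..3]=∅  "ba"
  [3..4]={S}  "aa"
  [0..2]=∅  "abb"
  [1..3]=∅  "bba"
  [2..4]={X3}  "baa"  orig:{}
  [0..3]=∅  "abba"
  [1..4]={A,B}  "bbaa"
  [0..4]={S}  "abbaa"

S ∈ T[0,4] ⇒ YES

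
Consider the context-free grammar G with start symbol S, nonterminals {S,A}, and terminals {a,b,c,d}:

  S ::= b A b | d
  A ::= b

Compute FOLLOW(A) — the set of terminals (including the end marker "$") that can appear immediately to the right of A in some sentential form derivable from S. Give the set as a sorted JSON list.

Compute FIRST by fixpoint:
iter 1:
  A via A→b: +{b}
  S via S→b A b: +{b}
  S via S→d: +{d}
  S: {b,d}  A: {b}
iter 2: (stable)
  S: {b,d}  A: {b}

FOLLOW iteration:
seed FOLLOW(S) with $
pass 1:
  S→b A b: FOLLOW(A) ⊇ FIRST(b) = {b}; new: +{b}
  S: {$}  A: {b}
pass 2: (no change)
  S: {$}  A: {b}

FOLLOW(A) = ["b"]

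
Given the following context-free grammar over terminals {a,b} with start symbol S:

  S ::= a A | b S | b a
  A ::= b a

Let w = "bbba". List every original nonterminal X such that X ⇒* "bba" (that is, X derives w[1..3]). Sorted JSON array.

CNF form of G:
  S -> T0 S | T0 T1 | T1 A
  A -> T0 T1
  T0 -> b
  T1 -> a

CYK fill, restricted to cells inside w[1..3]:
  T[1,1] 'b' = {T0}  orig:{}
  T[2,2] 'b' = {T0}  orig:{}
  T[3,3] 'a' = {T1}  orig:{}
  T[1,2] 'bb' = ∅
  T[2,3] 'ba' = {A,S}
  T[1,3] 'bba' = {S}

Original NTs in T[1,3] deriving "bba": ["S"]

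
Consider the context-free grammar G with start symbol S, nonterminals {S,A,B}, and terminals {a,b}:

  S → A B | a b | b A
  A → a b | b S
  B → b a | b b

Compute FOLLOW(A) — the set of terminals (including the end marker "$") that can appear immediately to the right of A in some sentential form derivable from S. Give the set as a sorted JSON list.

Compute FIRST by fixpoint:
pass 1:
  A via A→a b: +{a}
  A via A→b S: +{b}
  B via B→b a: +{b}
  S via S→A B: +{a,b}
  FIRST(S)={a,b}  FIRST(A)={a,b}  FIRST(B)={b}
pass 2: done
  FIRST(S)={a,b}  FIRST(A)={a,b}  FIRST(B)={b}

FOLLOW iteration:
FOLLOW(S) := {$}
[1]
  S→A B: FOLLOW(A) ⊇ FIRST(B) = {b}; new: +{b}
  S→A B: FOLLOW(B) ⊇ FOLLOW(S) ⊇ {$}; new: +{$}
  S→b A: FOLLOW(A) ⊇ FOLLOW(S) ⊇ {$}; new: +{$}
  S: {$}  A: {$,b}  B: {$}
[2]
  A→b S: FOLLOW(S) ⊇ FOLLOW(A) ⊇ {$,b}; new: +{b}
  S→A B: FOLLOW(B) ⊇ FOLLOW(S) ⊇ {$,b}; new: +{b}
  S: {$,b}  A: {$,b}  B: {$,b}
[3] (stable)
  S: {$,b}  A: {$,b}  B: {$,b}

FOLLOW(A) = ["$", "b"]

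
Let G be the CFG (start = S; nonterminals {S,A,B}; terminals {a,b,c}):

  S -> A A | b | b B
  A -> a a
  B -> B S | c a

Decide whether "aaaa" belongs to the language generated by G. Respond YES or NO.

Convert to CNF:
  S -> A A | T2 B | b
  A -> T0 T0
  B -> B S | T1 T0
  T0 -> a
  T1 -> c
  T2 -> b

CYK fill:
  [0..0]={T0}  "a"  orig:{}
  [1..1]={T0}  "a"  orig:{}
  [2..2]={T0}  "a"  orig:{}
  [3..3]={T0}  "a"  orig:{}
  [0..1]={A}  "aa"
  [1..2]={A}  "aa"
  [2..3]={A}  "aa"
  [0..2]=∅  "aaa"
  [1..3]=∅  "aaa"
  [0..3]={S}  "aaaa"

S ∈ T[0,3] ⇒ YES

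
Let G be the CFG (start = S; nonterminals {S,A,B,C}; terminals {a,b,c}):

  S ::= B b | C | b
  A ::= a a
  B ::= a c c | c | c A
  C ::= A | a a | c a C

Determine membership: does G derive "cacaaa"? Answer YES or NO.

Convert to CNF:
  S -> B T2 | T0 T0 | T1 X5 | b
  A -> T0 T0
  B -> T0 X3 | T1 A | c
  C -> T0 T0 | T1 X4
  T0 -> a
  T1 -> c
  T2 -> b
  X3 -> T1 T1
  X4 -> T0 C
  X5 -> T0 C

CYK table (by increasing span):
  [0..0]={B,T1}  "c"  orig:{B}
  [1..1]={T0}  "a"  orig:{}
  [2..2]={B,T1}  "c"  orig:{B}
  [3..3]={T0}  "a"  orig:{}
  [4..4]={T0}  "a"  orig:{}
  [5..5]={T0}  "a"  orig:{}
  [0..1]=∅  "ca"
  [1..2]=∅  "ac"
  [2..3]=∅  "ca"
  [3..4]={A,C,S}  "aa"
  [4..5]={A,C,S}  "aa"
  [0..2]=∅  "cac"
  [1..3]=∅  "aca"
  [2..4]={B}  "caa"
  [3..5]={X4,X5}  "aaa"  orig:{}
  [0..3]=∅  "caca"
  [1..4]=∅  "acaa"
  [2..5]={C,S}  "caaa"
  [0..4]=∅  "cacaa"
  [1..5]={X4,X5}  "acaaa"  orig:{}
  [0..5]={C,S}  "cacaaa"

S ∈ T[0,5] ⇒ YES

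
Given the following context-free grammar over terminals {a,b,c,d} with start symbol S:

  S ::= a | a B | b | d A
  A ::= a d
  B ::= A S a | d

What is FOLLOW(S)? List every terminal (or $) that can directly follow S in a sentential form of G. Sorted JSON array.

FIRST sets, iterate to fixpoint:
pass 1:
  A via A→a d: +{a}
  B via B→A S a: +{a}
  B via B→d: +{d}
  S via S→a: +{a}
  S via S→b: +{b}
  S via S→d A: +{d}
  FIRST(S)={a,b,d}  FIRST(A)={a}  FIRST(B)={a,d}
pass 2: (no change)
  FIRST(S)={a,b,d}  FIRST(A)={a}  FIRST(B)={a,d}

FOLLOW sets:
initialize: $ ∈ FOLLOW(S)
pass 1:
  B→A S a: FOLLOW(A) ⊇ FIRST(S) = {a,b,d}; new: +{a,b,d}
  B→A S a: FOLLOW(S) ⊇ FIRST(a) = {a}; new: +{a}
  S→a B: FOLLOW(B) ⊇ FOLLOW(S) ⊇ {$,a}; new: +{$,a}
  S→d A: FOLLOW(A) ⊇ FOLLOW(S) ⊇ {$,a}; new: +{$}
  S: {$,a}  A: {$,a,b,d}  B: {$,a}
pass 2: (stable)
  S: {$,a}  A: {$,a,b,d}  B: {$,a}

FOLLOW(S) = ["$", "a"]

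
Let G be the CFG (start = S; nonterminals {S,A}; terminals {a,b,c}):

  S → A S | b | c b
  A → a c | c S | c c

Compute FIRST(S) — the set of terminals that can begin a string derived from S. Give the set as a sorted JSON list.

FIRST iteration:
iter 1:
  A via A→a c: +{a}
  A via A→c S: +{c}
  S via S→A S: +{a,c}
  S via S→b: +{b}
  FIRST[S]={a,b,c}  FIRST[A]={a,c}
iter 2: (stable)
  FIRST[S]={a,b,c}  FIRST[A]={a,c}

FIRST(S) = ["a", "b", "c"]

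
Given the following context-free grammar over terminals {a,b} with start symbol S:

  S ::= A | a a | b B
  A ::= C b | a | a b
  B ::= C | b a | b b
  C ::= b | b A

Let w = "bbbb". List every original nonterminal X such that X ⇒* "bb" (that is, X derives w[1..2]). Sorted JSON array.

CNF form of G:
  S -> C T0 | T0 B | T1 T0 | T1 T1 | a
  A -> C T0 | T1 T0 | a
  B -> T0 A | T0 T0 | T0 T1 | b
  C -> T0 A | b
  T0 -> b
  T1 -> a

Fill CYK table bottom-up (cells [i..j] with 1 ≤ i ≤ j ≤ 2 only):
  T[1,1] 'b' = {B,C,T0}  orig:{B,C}
  T[2,2] 'b' = {B,C,T0}  orig:{B,C}
  T[1,2] 'bb' = {A,B,S}

Original NTs in T[1,2] deriving "bb": ["A", "B", "S"]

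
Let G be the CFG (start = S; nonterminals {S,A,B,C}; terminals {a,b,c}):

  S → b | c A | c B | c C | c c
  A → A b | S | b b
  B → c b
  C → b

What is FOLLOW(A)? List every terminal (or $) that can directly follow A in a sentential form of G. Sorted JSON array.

Compute FIRST by fixpoint:
[1]
  A via A→b b: +{b}
  B via B→c b: +{c}
  C via C→b: +{b}
  S via S→b: +{b}
  S via S→c A: +{c}
  S: {b,c}  A: {b}  B: {c}  C: {b}
[2]
  A via A→S: +{c}
  S: {b,c}  A: {b,c}  B: {c}  C: {b}
[3] done
  S: {b,c}  A: {b,c}  B: {c}  C: {b}

FOLLOW sets:
initialize: $ ∈ FOLLOW(S)
[1]
  A→A b: FOLLOW(A) ⊇ FIRST(b) = {b}; new: +{b}
  A→S: FOLLOW(S) ⊇ FOLLOW(A) ⊇ {b}; new: +{b}
  S→c A: FOLLOW(A) ⊇ FOLLOW(S) ⊇ {$,b}; new: +{$}
  S→c B: FOLLOW(B) ⊇ FOLLOW(S) ⊇ {$,b}; new: +{$,b}
  S→c C: FOLLOW(C) ⊇ FOLLOW(S) ⊇ {$,b}; new: +{$,b}
  S: {$,b}  A: {$,b}  B: {$,b}  C: {$,b}
[2] — fixpoint
  S: {$,b}  A: {$,b}  B: {$,b}  C: {$,b}

FOLLOW(A) = ["$", "b"]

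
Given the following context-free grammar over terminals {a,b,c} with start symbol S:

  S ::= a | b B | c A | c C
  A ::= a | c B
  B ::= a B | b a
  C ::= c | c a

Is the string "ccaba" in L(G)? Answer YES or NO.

CNF form of G:
  S -> T0 A | T0 C | T2 B | a
  A -> T0 B | a
  B -> T1 B | T2 T1
  C -> T0 T1 | c
  T0 -> c
  T1 -> a
  T2 -> b

Fill CYK table bottom-up:
  T[0,0] 'c' = {C,T0}  orig:{C}
  T[1,1] 'c' = {C,T0}  orig:{C}
  T[2,2] 'a' = {A,S,T1}  orig:{A,S}
  T[3,3] 'b' = {T2}  orig:{}
  T[4,4] 'a' = {A,S,T1}  orig:{A,S}
  T[0,1] 'cc' = {S}
  T[1,2] 'ca' = {C,S}
  T[2,3] 'ab' = ∅
  T[3,4] 'ba' = {B}
  T[0,2] 'cca' = {S}
  T[1,3] 'cab' = ∅
  T[2,4] 'aba' = {B}
  T[0,3] 'ccab' = ∅
  T[1,4] 'caba' = {A}
  T[0,4] 'ccaba' = {S}

S ∈ T[0,4] ⇒ YES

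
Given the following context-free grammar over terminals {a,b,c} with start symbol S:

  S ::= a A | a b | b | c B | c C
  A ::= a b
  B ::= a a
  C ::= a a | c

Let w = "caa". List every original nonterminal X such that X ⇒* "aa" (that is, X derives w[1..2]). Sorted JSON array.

Convert to CNF:
  S -> T0 A | T0 T1 | T2 B | T2 C | b
  A -> T0 T1
  B -> T0 T0
  C -> T0 T0 | c
  T0 -> a
  T1 -> b
  T2 -> c

CYK fill (cells [i..j] with 1 ≤ i ≤ j ≤ 2 only):
  [1..1]={T0}  "a"  orig:{}
  [2..2]={T0}  "a"  orig:{}
  [1..2]={B,C}  "aa"

Original NTs in T[1,2] deriving "aa": ["B", "C"]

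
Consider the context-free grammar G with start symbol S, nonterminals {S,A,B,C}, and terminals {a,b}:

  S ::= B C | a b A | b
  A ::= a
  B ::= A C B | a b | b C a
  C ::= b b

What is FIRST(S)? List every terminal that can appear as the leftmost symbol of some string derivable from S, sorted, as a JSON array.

Compute FIRST by fixpoint:
[1]
  A via A→a: +{a}
  B via B→A C B: +{a}
  B via B→b C a: +{b}
  C via C→b b: +{b}
  S via S→B C: +{a,b}
  FIRST[S]={a,b}  FIRST[A]={a}  FIRST[B]={a,b}  FIRST[C]={b}
[2] (no change)
  FIRST[S]={a,b}  FIRST[A]={a}  FIRST[B]={a,b}  FIRST[C]={b}

FIRST(S) = ["a", "b"]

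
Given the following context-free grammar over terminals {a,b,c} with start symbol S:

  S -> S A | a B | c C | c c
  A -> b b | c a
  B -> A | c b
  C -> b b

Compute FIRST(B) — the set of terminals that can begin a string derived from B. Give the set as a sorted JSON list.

Compute FIRST by fixpoint:
iter 1:
  A via A→b b: +{b}
  A via A→c a: +{c}
  B via B→A: +{b,c}
  C via C→b b: +{b}
  S via S→a B: +{a}
  S via S→c C: +{c}
  FIRST(S)={a,c}  FIRST(A)={b,c}  FIRST(B)={b,c}  FIRST(C)={b}
iter 2: done
  FIRST(S)={a,c}  FIRST(A)={b,c}  FIRST(B)={b,c}  FIRST(C)={b}

FIRST(B) = ["b", "c"]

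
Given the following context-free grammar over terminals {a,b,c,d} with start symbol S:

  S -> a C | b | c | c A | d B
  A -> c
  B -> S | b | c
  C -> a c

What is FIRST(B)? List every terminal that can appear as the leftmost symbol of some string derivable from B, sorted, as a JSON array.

Compute FIRST by fixpoint:
round 1:
  A via A→c: +{c}
  B via B→b: +{b}
  B via B→c: +{c}
  C via C→a c: +{a}
  S via S→a C: +{a}
  S via S→b: +{b}
  S via S→c: +{c}
  S via S→d B: +{d}
  FIRST[S]={a,b,c,d}  FIRST[A]={c}  FIRST[B]={b,c}  FIRST[C]={a}
round 2:
  B via B→S: +{a,d}
  FIRST[S]={a,b,c,d}  FIRST[A]={c}  FIRST[B]={a,b,c,d}  FIRST[C]={a}
round 3: done
  FIRST[S]={a,b,c,d}  FIRST[A]={c}  FIRST[B]={a,b,c,d}  FIRST[C]={a}

FIRST(B) = ["a", "b", "c", "d"]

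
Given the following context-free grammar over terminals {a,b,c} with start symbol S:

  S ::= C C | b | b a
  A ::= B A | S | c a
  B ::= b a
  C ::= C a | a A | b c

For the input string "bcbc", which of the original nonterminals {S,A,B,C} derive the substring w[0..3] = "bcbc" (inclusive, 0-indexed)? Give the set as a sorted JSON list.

Convert to CNF:
  S -> C C | T0 T1 | b
  A -> B A | C C | T0 T1 | T2 T1 | b
  B -> T0 T1
  C -> C T1 | T0 T2 | T1 A
  T0 -> b
  T1 -> a
  T2 -> c

Fill CYK table bottom-up (cells [i..j] with 0 ≤ i ≤ j ≤ 3 only):
  [0..0]={A,S,T0}  "b"  orig:{A,S}
  [1..1]={T2}  "c"  orig:{}
  [2..2]={A,S,T0}  "b"  orig:{A,S}
  [3..3]={T2}  "c"  orig:{}
  [0..1]={C}  "bc"
  [1..2]=∅  "cb"
  [2..3]={C}  "bc"
  [0..2]=∅  "bcb"
  [1..3]=∅  "cbc"
  [0..3]={A,S}  "bcbc"

Original NTs in T[0,3] deriving "bcbc": ["A", "S"]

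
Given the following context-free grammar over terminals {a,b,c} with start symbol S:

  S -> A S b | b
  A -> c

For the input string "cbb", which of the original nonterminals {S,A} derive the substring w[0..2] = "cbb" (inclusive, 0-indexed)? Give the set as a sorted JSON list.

CNF form of G:
  S -> A X1 | b
  A -> c
  T0 -> b
  X1 -> S T0

CYK table (by increasing span) (cells [i..j] with 0 ≤ i ≤ j ≤ 2 only):
  cell(0,0) c: {A}
  cell(1,1) b: {S,T0}  orig:{S}
  cell(2,2) b: {S,T0}  orig:{S}
  cell(0,1) cb: ∅
  cell(1,2) bb: {X1}  orig:{}
  cell(0,2) cbb: {S}

Original NTs in T[0,2] deriving "cbb": ["S"]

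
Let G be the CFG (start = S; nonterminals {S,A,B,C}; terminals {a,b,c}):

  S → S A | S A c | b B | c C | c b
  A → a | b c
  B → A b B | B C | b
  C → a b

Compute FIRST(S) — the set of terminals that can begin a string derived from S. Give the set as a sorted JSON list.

FIRST sets, iterate to fixpoint:
round 1:
  A via A→a: +{a}
  A via A→b c: +{b}
  B via B→A b B: +{a,b}
  C via C→a b: +{a}
  S via S→b B: +{b}
  S via S→c C: +{c}
  S: {b,c}  A: {a,b}  B: {a,b}  C: {a}
round 2: (no change)
  S: {b,c}  A: {a,b}  B: {a,b}  C: {a}

FIRST(S) = ["b", "c"]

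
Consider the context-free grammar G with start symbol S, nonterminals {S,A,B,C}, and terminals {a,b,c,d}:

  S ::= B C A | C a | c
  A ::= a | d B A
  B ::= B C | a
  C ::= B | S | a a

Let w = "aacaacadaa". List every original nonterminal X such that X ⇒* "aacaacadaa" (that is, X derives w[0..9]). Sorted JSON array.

Convert to CNF:
  S -> B X4 | C T1 | c
  A -> T0 X2 | a
  B -> B C | a
  C -> B C | B X3 | C T1 | T1 T1 | a | c
  T0 -> d
  T1 -> a
  X2 -> B A
  X3 -> C A
  X4 -> C A

CYK fill — only the sub-triangle for w[0..9]:
  [0..0]={A,B,C,T1}  "a"  orig:{A,B,C}
  [1..1]={A,B,C,T1}  "a"  orig:{A,B,C}
  [2..2]={C,S}  "c"
  [3..3]={A,B,C,T1}  "a"  orig:{A,B,C}
  [4..4]={A,B,C,T1}  "a"  orig:{A,B,C}
  [5..5]={C,S}  "c"
  [6..6]={A,B,C,T1}  "a"  orig:{A,B,C}
  [7..7]={T0}  "d"  orig:{}
  [8..8]={A,B,C,T1}  "a"  orig:{A,B,C}
  [9..9]={A,B,C,T1}  "a"  orig:{A,B,C}
  [0..1]={B,C,S,X2,X3,X4}  "aa"  orig:{B,C,S}
  [1..2]={B,C}  "ac"
  [2..3]={C,S,X3,X4}  "ca"  orig:{C,S}
  [3..4]={B,C,S,X2,X3,X4}  "aa"  orig:{B,C,S}
  [4..5]={B,C}  "ac"
  [5..6]={C,S,X3,X4}  "ca"  orig:{C,S}
  [6..7]=∅  "ad"
  [7..8]=∅  "da"
  [8..9]={B,C,S,X2,X3,X4}  "aa"  orig:{B,C,S}
  [0..2]={B,C}  "aac"
  [1..3]={B,C,S,X2,X3,X4}  "aca"  orig:{B,C,S}
  [2..4]={C,S,X3,X4}  "caa"  orig:{C,S}
  [3..5]={B,C}  "aac"
  [4..6]={B,C,S,X2,X3,X4}  "aca"  orig:{B,C,S}
  [5..7]=∅  "cad"
  [6..8]=∅  "ada"
  [7..9]={A}  "daa"
  [0..3]={B,C,S,X2,X3,X4}  "aaca"  orig:{B,C,S}
  [1..4]={B,C,S,X2,X3,X4}  "acaa"  orig:{B,C,S}
  [2..5]=∅  "caac"
  [3..6]={B,C,S,X2,X3,X4}  "aaca"  orig:{B,C,S}
  [4..7]=∅  "acad"
  [5..8]=∅  "cada"
  [6..9]={X2,X3,X4}  "adaa"  orig:{}
  [0..4]={B,C,S,X2,X3,X4}  "aacaa"  orig:{B,C,S}
  [1..5]={B,C}  "acaac"
  [2..6]=∅  "caaca"
  [3..7]=∅  "aacad"
  [4..8]=∅  "acada"
  [5..9]={X3,X4}  "cadaa"  orig:{}
  [0..5]={B,C}  "aacaac"
  [1..6]={B,C,S,X2,X3,X4}  "acaaca"  orig:{B,C,S}
  [2..7]=∅  "caacad"
  [3..8]=∅  "aacada"
  [4..9]={C,S,X2,X3,X4}  "acadaa"  orig:{C,S}
  [0..6]={B,C,S,X2,X3,X4}  "aacaaca"  orig:{B,C,S}
  [1..7]=∅  "acaacad"
  [2..8]=∅  "caacada"
  [3..9]={B,C,S,X2,X3,X4}  "aacadaa"  orig:{B,C,S}
  [0..7]=∅  "aacaacad"
  [1..8]=∅  "acaacada"
  [2..9]=∅  "caacadaa"
  [0..8]=∅  "aacaacada"
  [1..9]={B,C,S,X2,X3,X4}  "acaacadaa"  orig:{B,C,S}
  [0..9]={B,C,S,X2,X3,X4}  "aacaacadaa"  orig:{B,C,S}

Original NTs in T[0,9] deriving "aacaacadaa": ["B", "C", "S"]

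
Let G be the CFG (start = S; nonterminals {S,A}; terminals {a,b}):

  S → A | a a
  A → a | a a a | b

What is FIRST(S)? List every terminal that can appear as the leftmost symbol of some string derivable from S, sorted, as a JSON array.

Compute FIRST by fixpoint:
pass 1:
  A via A→a: +{a}
  A via A→b: +{b}
  S via S→A: +{a,b}
  FIRST[S]={a,b}  FIRST[A]={a,b}
pass 2: (no change)
  FIRST[S]={a,b}  FIRST[A]={a,b}

FIRST(S) = ["a", "b"]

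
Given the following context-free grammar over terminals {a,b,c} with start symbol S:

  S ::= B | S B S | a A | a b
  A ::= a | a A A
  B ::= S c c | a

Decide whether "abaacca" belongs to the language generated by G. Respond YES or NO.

CNF form of G:
  S -> S X5 | S X6 | T0 A | T0 T2 | a
  A -> T0 X3 | a
  B -> S X4 | a
  T0 -> a
  T1 -> c
  T2 -> b
  X3 -> A A
  X4 -> T1 T1
  X5 -> B S
  X6 -> T1 T1

CYK fill:
  T[0,0] 'a' = {A,B,S,T0}  orig:{A,B,S}
  T[1,1] 'b' = {T2}  orig:{}
  T[2,2] 'a' = {A,B,S,T0}  orig:{A,B,S}
  T[3,3] 'a' = {A,B,S,T0}  orig:{A,B,S}
  T[4,4] 'c' = {T1}  orig:{}
  T[5,5] 'c' = {T1}  orig:{}
  T[6,6] 'a' = {A,B,S,T0}  orig:{A,B,S}
  T[0,1] 'ab' = {S}
  T[1,2] 'ba' = ∅
  T[2,3] 'aa' = {S,X3,X5}  orig:{S}
  T[3,4] 'ac' = ∅
  T[4,5] 'cc' = {X4,X6}  orig:{}
  T[5,6] 'ca' = ∅
  T[0,2] 'aba' = ∅
  T[1,3] 'baa' = ∅
  T[2,4] 'aac' = ∅
  T[3,5] 'acc' = {B,S}
  T[4,6] 'cca' = ∅
  T[0,3] 'abaa' = {S}
  T[1,4] 'baac' = ∅
  T[2,5] 'aacc' = {B,S,X5}  orig:{B,S}
  T[3,6] 'acca' = {X5}  orig:{}
  T[0,4] 'abaac' = ∅
  T[1,5] 'baacc' = ∅
  T[2,6] 'aacca' = {S,X5}  orig:{S}
  T[0,5] 'abaacc' = {B,S}
  T[1,6] 'baacca' = ∅
  T[0,6] 'abaacca' = {S,X5}  orig:{S}

S ∈ T[0,6] ⇒ YES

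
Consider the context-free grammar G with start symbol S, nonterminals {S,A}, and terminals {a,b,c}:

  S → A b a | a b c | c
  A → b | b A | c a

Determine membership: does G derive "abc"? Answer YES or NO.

CNF form of G:
  S -> A X3 | T2 X4 | c
  A -> T0 A | T1 T2 | b
  T0 -> b
  T1 -> c
  T2 -> a
  X3 -> T0 T2
  X4 -> T0 T1

CYK fill:
  [0..0]={T2}  "a"  orig:{}
  [1..1]={A,T0}  "b"  orig:{A}
  [2..2]={S,T1}  "c"  orig:{S}
  [0..1]=∅  "ab"
  [1..2]={X4}  "bc"  orig:{}
  [0..2]={S}  "abc"

S ∈ T[0,2] ⇒ YES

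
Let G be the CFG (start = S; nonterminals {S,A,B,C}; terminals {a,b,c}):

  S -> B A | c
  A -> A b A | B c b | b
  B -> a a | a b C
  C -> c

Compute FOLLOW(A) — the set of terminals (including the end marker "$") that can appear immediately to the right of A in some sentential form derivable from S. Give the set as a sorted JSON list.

Compute FIRST by fixpoint:
round 1:
  A via A→b: +{b}
  B via B→a a: +{a}
  C via C→c: +{c}
  S via S→B A: +{a}
  S via S→c: +{c}
  FIRST[S]={a,c}  FIRST[A]={b}  FIRST[B]={a}  FIRST[C]={c}
round 2:
  A via A→B c b: +{a}
  FIRST[S]={a,c}  FIRST[A]={a,b}  FIRST[B]={a}  FIRST[C]={c}
round 3: done
  FIRST[S]={a,c}  FIRST[A]={a,b}  FIRST[B]={a}  FIRST[C]={c}

FOLLOW iteration:
seed FOLLOW(S) with $
[1]
  A→A b A: FOLLOW(A) ⊇ FIRST(b) = {b}; new: +{b}
  A→B c b: FOLLOW(B) ⊇ FIRST(c) = {c}; new: +{c}
  B→a b C: FOLLOW(C) ⊇ FOLLOW(B) ⊇ {c}; new: +{c}
  S→B A: FOLLOW(B) ⊇ FIRST(A) = {a,b}; new: +{a,b}
  S→B A: FOLLOW(A) ⊇ FOLLOW(S) ⊇ {$}; new: +{$}
  FOLLOW[S]={$}  FOLLOW[A]={$,b}  FOLLOW[B]={a,b,c}  FOLLOW[C]={c}
[2]
  B→a b C: FOLLOW(C) ⊇ FOLLOW(B) ⊇ {a,b,c}; new: +{a,b}
  FOLLOW[S]={$}  FOLLOW[A]={$,b}  FOLLOW[B]={a,b,c}  FOLLOW[C]={a,b,c}
[3] (stable)
  FOLLOW[S]={$}  FOLLOW[A]={$,b}  FOLLOW[B]={a,b,c}  FOLLOW[C]={a,b,c}

FOLLOW(A) = ["$", "b"]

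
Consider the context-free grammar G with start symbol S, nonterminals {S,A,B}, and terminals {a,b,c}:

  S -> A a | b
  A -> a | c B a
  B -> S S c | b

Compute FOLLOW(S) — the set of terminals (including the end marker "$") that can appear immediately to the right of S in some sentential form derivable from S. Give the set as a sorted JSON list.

FIRST sets, iterate to fixpoint:
[1]
  A via A→a: +{a}
  A via A→c B a: +{c}
  B via B→b: +{b}
  S via S→A a: +{a,c}
  S via S→b: +{b}
  FIRST[S]={a,b,c}  FIRST[A]={a,c}  FIRST[B]={b}
[2]
  B via B→S S c: +{a,c}
  FIRST[S]={a,b,c}  FIRST[A]={a,c}  FIRST[B]={a,b,c}
[3] — fixpoint
  FIRST[S]={a,b,c}  FIRST[A]={a,c}  FIRST[B]={a,b,c}

Compute FOLLOW by fixpoint:
seed FOLLOW(S) with $
pass 1:
  A→c B a: FOLLOW(B) ⊇ FIRST(a) = {a}; new: +{a}
  B→S S c: FOLLOW(S) ⊇ FIRST(S) = {a,b,c}; new: +{a,b,c}
  S→A a: FOLLOW(A) ⊇ FIRST(a) = {a}; new: +{a}
  FOLLOW[S]={$,a,b,c}  FOLLOW[A]={a}  FOLLOW[B]={a}
pass 2: (stable)
  FOLLOW[S]={$,a,b,c}  FOLLOW[A]={a}  FOLLOW[B]={a}

FOLLOW(S) = ["$", "a", "b", "c"]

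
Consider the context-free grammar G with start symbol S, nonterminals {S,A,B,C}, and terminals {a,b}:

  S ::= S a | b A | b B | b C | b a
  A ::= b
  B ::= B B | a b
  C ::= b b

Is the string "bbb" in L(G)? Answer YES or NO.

Convert to CNF:
  S -> S T0 | T1 A | T1 B | T1 C | T1 T0
  A -> b
  B -> B B | T0 T1
  C -> T1 T1
  T0 -> a
  T1 -> b

CYK table (by increasing span):
  [0..0]={A,T1}  "b"  orig:{A}
  [1..1]={A,T1}  "b"  orig:{A}
  [2..2]={A,T1}  "b"  orig:{A}
  [0..1]={C,S}  "bb"
  [1..2]={C,S}  "bb"
  [0..2]={S}  "bbb"

S ∈ T[0,2] ⇒ YES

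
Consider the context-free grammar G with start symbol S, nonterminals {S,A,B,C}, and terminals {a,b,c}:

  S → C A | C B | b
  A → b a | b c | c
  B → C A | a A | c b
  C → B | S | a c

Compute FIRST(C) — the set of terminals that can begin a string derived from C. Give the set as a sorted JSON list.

FIRST iteration:
pass 1:
  A via A→b a: +{b}
  A via A→c: +{c}
  B via B→a A: +{a}
  B via B→c b: +{c}
  C via C→B: +{a,c}
  S via S→C A: +{a,c}
  S via S→b: +{b}
  S: {a,b,c}  A: {b,c}  B: {a,c}  C: {a,c}
pass 2:
  C via C→S: +{b}
  S: {a,b,c}  A: {b,c}  B: {a,c}  C: {a,b,c}
pass 3:
  B via B→C A: +{b}
  S: {a,b,c}  A: {b,c}  B: {a,b,c}  C: {a,b,c}
pass 4: (no change)
  S: {a,b,c}  A: {b,c}  B: {a,b,c}  C: {a,b,c}

FIRST(C) = ["a", "b", "c"]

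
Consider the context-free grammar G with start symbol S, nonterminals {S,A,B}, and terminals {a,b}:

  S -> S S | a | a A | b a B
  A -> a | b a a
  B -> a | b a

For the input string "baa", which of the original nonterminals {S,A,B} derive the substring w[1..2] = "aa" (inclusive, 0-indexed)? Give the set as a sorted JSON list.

Convert to CNF:
  S -> S S | T0 X3 | T1 A | a
  A -> T0 X2 | a
  B -> T0 T1 | a
  T0 -> b
  T1 -> a
  X2 -> T1 T1
  X3 -> T1 B

CYK fill (cells [i..j] with 1 ≤ i ≤ j ≤ 2 only):
  [1..1]={A,B,S,T1}  "a"  orig:{A,B,S}
  [2..2]={A,B,S,T1}  "a"  orig:{A,B,S}
  [1..2]={S,X2,X3}  "aa"  orig:{S}

Original NTs in T[1,2] deriving "aa": ["S"]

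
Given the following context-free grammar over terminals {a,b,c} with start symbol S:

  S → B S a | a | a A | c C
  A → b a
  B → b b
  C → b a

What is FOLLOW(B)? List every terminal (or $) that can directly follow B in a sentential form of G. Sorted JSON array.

Compute FIRST by fixpoint:
pass 1:
  A via A→b a: +{b}
  B via B→b b: +{b}
  C via C→b a: +{b}
  S via S→B S a: +{b}
  S via S→a: +{a}
  S via S→c C: +{c}
  S: {a,b,c}  A: {b}  B: {b}  C: {b}
pass 2: — fixpoint
  S: {a,b,c}  A: {b}  B: {b}  C: {b}

Compute FOLLOW by fixpoint:
seed FOLLOW(S) with $
[1]
  S→B S a: FOLLOW(B) ⊇ FIRST(S) = {a,b,c}; new: +{a,b,c}
  S→B S a: FOLLOW(S) ⊇ FIRST(a) = {a}; new: +{a}
  S→a A: FOLLOW(A) ⊇ FOLLOW(S) ⊇ {$,a}; new: +{$,a}
  S→c C: FOLLOW(C) ⊇ FOLLOW(S) ⊇ {$,a}; new: +{$,a}
  S: {$,a}  A: {$,a}  B: {a,b,c}  C: {$,a}
[2] (stable)
  S: {$,a}  A: {$,a}  B: {a,b,c}  C: {$,a}

FOLLOW(B) = ["a", "b", "c"]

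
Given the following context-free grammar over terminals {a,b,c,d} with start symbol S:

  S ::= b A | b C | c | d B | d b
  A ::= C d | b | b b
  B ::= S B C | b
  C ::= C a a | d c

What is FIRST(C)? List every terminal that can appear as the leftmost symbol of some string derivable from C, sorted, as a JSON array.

FIRST iteration:
[1]
  A via A→b: +{b}
  B via B→b: +{b}
  C via C→d c: +{d}
  S via S→b A: +{b}
  S via S→c: +{c}
  S via S→d B: +{d}
  FIRST[S]={b,c,d}  FIRST[A]={b}  FIRST[B]={b}  FIRST[C]={d}
[2]
  A via A→C d: +{d}
  B via B→S B C: +{c,d}
  FIRST[S]={b,c,d}  FIRST[A]={b,d}  FIRST[B]={b,c,d}  FIRST[C]={d}
[3] (stable)
  FIRST[S]={b,c,d}  FIRST[A]={b,d}  FIRST[B]={b,c,d}  FIRST[C]={d}

FIRST(C) = ["d"]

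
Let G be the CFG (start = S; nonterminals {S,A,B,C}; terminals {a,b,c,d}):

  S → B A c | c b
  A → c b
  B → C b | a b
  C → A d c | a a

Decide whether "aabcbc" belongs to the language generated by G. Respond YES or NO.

CNF form of G:
  S -> B X5 | T0 T1
  A -> T0 T1
  B -> C T1 | T2 T1
  C -> A X4 | T2 T2
  T0 -> c
  T1 -> b
  T2 -> a
  T3 -> d
  X4 -> T3 T0
  X5 -> A T0

CYK table (by increasing span):
  T[0,0] 'a' = {T2}  orig:{}
  T[1,1] 'a' = {T2}  orig:{}
  T[2,2] 'b' = {T1}  orig:{}
  T[3,3] 'c' = {T0}  orig:{}
  T[4,4] 'b' = {T1}  orig:{}
  T[5,5] 'c' = {T0}  orig:{}
  T[0,1] 'aa' = {C}
  T[1,2] 'ab' = {B}
  T[2,3] 'bc' = ∅
  T[3,4] 'cb' = {A,S}
  T[4,5] 'bc' = ∅
  T[0,2] 'aab' = {B}
  T[1,3] 'abc' = ∅
  T[2,4] 'bcb' = ∅
  T[3,5] 'cbc' = {X5}  orig:{}
  T[0,3] 'aabc' = ∅
  T[1,4] 'abcb' = ∅
  T[2,5] 'bcbc' = ∅
  T[0,4] 'aabcb' = ∅
  T[1,5] 'abcbc' = {S}
  T[0,5] 'aabcbc' = {S}

S ∈ T[0,5] ⇒ YES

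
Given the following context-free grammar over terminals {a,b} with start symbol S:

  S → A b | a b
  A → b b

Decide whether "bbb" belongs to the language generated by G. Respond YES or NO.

CNF form of G:
  S -> A T0 | T1 T0
  A -> T0 T0
  T0 -> b
  T1 -> a

Fill CYK table bottom-up:
  T[0,0] 'b' = {T0}  orig:{}
  T[1,1] 'b' = {T0}  orig:{}
  T[2,2] 'b' = {T0}  orig:{}
  T[0,1] 'bb' = {A}
  T[1,2] 'bb' = {A}
  T[0,2] 'bbb' = {S}

S ∈ T[0,2] ⇒ YES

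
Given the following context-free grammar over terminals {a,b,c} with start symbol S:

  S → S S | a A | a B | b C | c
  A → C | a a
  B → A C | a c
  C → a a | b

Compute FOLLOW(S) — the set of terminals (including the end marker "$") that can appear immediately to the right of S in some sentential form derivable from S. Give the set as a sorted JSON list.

FIRST iteration:
iter 1:
  A via A→a a: +{a}
  B via B→A C: +{a}
  C via C→a a: +{a}
  C via C→b: +{b}
  S via S→a A: +{a}
  S via S→b C: +{b}
  S via S→c: +{c}
  FIRST[S]={a,b,c}  FIRST[A]={a}  FIRST[B]={a}  FIRST[C]={a,b}
iter 2:
  A via A→C: +{b}
  B via B→A C: +{b}
  FIRST[S]={a,b,c}  FIRST[A]={a,b}  FIRST[B]={a,b}  FIRST[C]={a,b}
iter 3: done
  FIRST[S]={a,b,c}  FIRST[A]={a,b}  FIRST[B]={a,b}  FIRST[C]={a,b}

FOLLOW iteration:
FOLLOW(S) := {$}
pass 1:
  B→A C: FOLLOW(A) ⊇ FIRST(C) = {a,b}; new: +{a,b}
  S→S S: FOLLOW(S) ⊇ FIRST(S) = {a,b,c}; new: +{a,b,c}
  S→a A: FOLLOW(A) ⊇ FOLLOW(S) ⊇ {$,a,b,c}; new: +{$,c}
  S→a B: FOLLOW(B) ⊇ FOLLOW(S) ⊇ {$,a,b,c}; new: +{$,a,b,c}
  S→b C: FOLLOW(C) ⊇ FOLLOW(S) ⊇ {$,a,b,c}; new: +{$,a,b,c}
  FOLLOW[S]={$,a,b,c}  FOLLOW[A]={$,a,b,c}  FOLLOW[B]={$,a,b,c}  FOLLOW[C]={$,a,b,c}
pass 2: (stable)
  FOLLOW[S]={$,a,b,c}  FOLLOW[A]={$,a,b,c}  FOLLOW[B]={$,a,b,c}  FOLLOW[C]={$,a,b,c}

FOLLOW(S) = ["$", "a", "b", "c"]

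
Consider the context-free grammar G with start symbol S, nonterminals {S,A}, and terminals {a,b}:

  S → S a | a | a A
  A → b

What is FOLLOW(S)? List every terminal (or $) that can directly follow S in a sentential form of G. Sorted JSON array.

Compute FIRST by fixpoint:
round 1:
  A via A→b: +{b}
  S via S→a: +{a}
  S: {a}  A: {b}
round 2: done
  S: {a}  A: {b}

Compute FOLLOW by fixpoint:
FOLLOW(S) := {$}
round 1:
  S→S a: FOLLOW(S) ⊇ FIRST(a) = {a}; new: +{a}
  S→a A: FOLLOW(A) ⊇ FOLLOW(S) ⊇ {$,a}; new: +{$,a}
  S: {$,a}  A: {$,a}
round 2: done
  S: {$,a}  A: {$,a}

FOLLOW(S) = ["$", "a"]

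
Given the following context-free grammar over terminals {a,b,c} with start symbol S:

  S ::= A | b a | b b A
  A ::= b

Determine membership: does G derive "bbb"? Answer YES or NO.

CNF form of G:
  S -> T0 T1 | T0 X2 | b
  A -> b
  T0 -> b
  T1 -> a
  X2 -> T0 A

Fill CYK table bottom-up:
  [0..0]={A,S,T0}  "b"  orig:{A,S}
  [1..1]={A,S,T0}  "b"  orig:{A,S}
  [2..2]={A,S,T0}  "b"  orig:{A,S}
  [0..1]={X2}  "bb"  orig:{}
  [1..2]={X2}  "bb"  orig:{}
  [0..2]={S}  "bbb"

S ∈ T[0,2] ⇒ YES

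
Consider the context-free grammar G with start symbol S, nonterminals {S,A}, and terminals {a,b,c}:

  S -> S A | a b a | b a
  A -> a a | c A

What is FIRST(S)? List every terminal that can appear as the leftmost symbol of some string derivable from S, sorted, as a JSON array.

Compute FIRST by fixpoint:
[1]
  A via A→a a: +{a}
  A via A→c A: +{c}
  S via S→a b a: +{a}
  S via S→b a: +{b}
  FIRST(S)={a,b}  FIRST(A)={a,c}
[2] (stable)
  FIRST(S)={a,b}  FIRST(A)={a,c}

FIRST(S) = ["a", "b"]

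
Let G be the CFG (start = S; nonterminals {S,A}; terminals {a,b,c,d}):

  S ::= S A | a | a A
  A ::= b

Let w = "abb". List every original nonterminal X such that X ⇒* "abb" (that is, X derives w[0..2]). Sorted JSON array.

Convert to CNF:
  S -> S A | T0 A | a
  A -> b
  T0 -> a

CYK fill (cells [i..j] with 0 ≤ i ≤ j ≤ 2 only):
  T[0,0] 'a' = {S,T0}  orig:{S}
  T[1,1] 'b' = {A}
  T[2,2] 'b' = {A}
  T[0,1] 'ab' = {S}
  T[1,2] 'bb' = ∅
  T[0,2] 'abb' = {S}

Original NTs in T[0,2] deriving "abb": ["S"]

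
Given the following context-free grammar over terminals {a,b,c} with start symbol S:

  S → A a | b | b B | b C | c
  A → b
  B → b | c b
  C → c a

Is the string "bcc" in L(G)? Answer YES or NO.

CNF form of G:
  S -> A T2 | T1 B | T1 C | b | c
  A -> b
  B -> T0 T1 | b
  C -> T0 T2
  T0 -> c
  T1 -> b
  T2 -> a

CYK table (by increasing span):
  T[0,0] 'b' = {A,B,S,T1}  orig:{A,B,S}
  T[1,1] 'c' = {S,T0}  orig:{S}
  T[2,2] 'c' = {S,T0}  orig:{S}
  T[0,1] 'bc' = ∅
  T[1,2] 'cc' = ∅
  T[0,2] 'bcc' = ∅

S ∉ T[0,2] ⇒ NO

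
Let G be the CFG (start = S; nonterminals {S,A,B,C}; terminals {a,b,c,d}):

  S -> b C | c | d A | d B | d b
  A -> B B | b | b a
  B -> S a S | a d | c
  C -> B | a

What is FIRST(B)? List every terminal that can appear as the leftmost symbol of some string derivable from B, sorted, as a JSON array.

Compute FIRST by fixpoint:
pass 1:
  A via A→b: +{b}
  B via B→a d: +{a}
  B via B→c: +{c}
  C via C→B: +{a,c}
  S via S→b C: +{b}
  S via S→c: +{c}
  S via S→d A: +{d}
  FIRST(S)={b,c,d}  FIRST(A)={b}  FIRST(B)={a,c}  FIRST(C)={a,c}
pass 2:
  A via A→B B: +{a,c}
  B via B→S a S: +{b,d}
  C via C→B: +{b,d}
  FIRST(S)={b,c,d}  FIRST(A)={a,b,c}  FIRST(B)={a,b,c,d}  FIRST(C)={a,b,c,d}
pass 3:
  A via A→B B: +{d}
  FIRST(S)={b,c,d}  FIRST(A)={a,b,c,d}  FIRST(B)={a,b,c,d}  FIRST(C)={a,b,c,d}
pass 4: (no change)
  FIRST(S)={b,c,d}  FIRST(A)={a,b,c,d}  FIRST(B)={a,b,c,d}  FIRST(C)={a,b,c,d}

FIRST(B) = ["a", "b", "c", "d"]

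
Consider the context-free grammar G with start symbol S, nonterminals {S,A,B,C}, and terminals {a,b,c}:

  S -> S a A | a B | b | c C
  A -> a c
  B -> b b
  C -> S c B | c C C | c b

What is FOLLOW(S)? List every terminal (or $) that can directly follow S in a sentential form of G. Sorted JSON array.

Compute FIRST by fixpoint:
iter 1:
  A via A→a c: +{a}
  B via B→b b: +{b}
  C via C→c C C: +{c}
  S via S→a B: +{a}
  S via S→b: +{b}
  S via S→c C: +{c}
  FIRST(S)={a,b,c}  FIRST(A)={a}  FIRST(B)={b}  FIRST(C)={c}
iter 2:
  C via C→S c B: +{a,b}
  FIRST(S)={a,b,c}  FIRST(A)={a}  FIRST(B)={b}  FIRST(C)={a,b,c}
iter 3: done
  FIRST(S)={a,b,c}  FIRST(A)={a}  FIRST(B)={b}  FIRST(C)={a,b,c}

Compute FOLLOW by fixpoint:
FOLLOW(S) := {$}
iter 1:
  C→S c B: FOLLOW(S) ⊇ FIRST(c) = {c}; new: +{c}
  C→c C C: FOLLOW(C) ⊇ FIRST(C) = {a,b,c}; new: +{a,b,c}
  S→S a A: FOLLOW(S) ⊇ FIRST(a) = {a}; new: +{a}
  S→S a A: FOLLOW(A) ⊇ FOLLOW(S) ⊇ {$,a,c}; new: +{$,a,c}
  S→a B: FOLLOW(B) ⊇ FOLLOW(S) ⊇ {$,a,c}; new: +{$,a,c}
  S→c C: FOLLOW(C) ⊇ FOLLOW(S) ⊇ {$,a,c}; new: +{$}
  S: {$,a,c}  A: {$,a,c}  B: {$,a,c}  C: {$,a,b,c}
iter 2:
  C→S c B: FOLLOW(B) ⊇ FOLLOW(C) ⊇ {$,a,b,c}; new: +{b}
  S: {$,a,c}  A: {$,a,c}  B: {$,a,b,c}  C: {$,a,b,c}
iter 3: (stable)
  S: {$,a,c}  A: {$,a,c}  B: {$,a,b,c}  C: {$,a,b,c}

FOLLOW(S) = ["$", "a", "c"]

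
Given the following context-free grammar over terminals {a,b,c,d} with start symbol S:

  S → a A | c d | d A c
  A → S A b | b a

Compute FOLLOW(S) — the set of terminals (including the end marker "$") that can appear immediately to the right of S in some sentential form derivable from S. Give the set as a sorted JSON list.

FIRST iteration:
iter 1:
  A via A→b a: +{b}
  S via S→a A: +{a}
  S via S→c d: +{c}
  S via S→d A c: +{d}
  S: {a,c,d}  A: {b}
iter 2:
  A via A→S A b: +{a,c,d}
  S: {a,c,d}  A: {a,b,c,d}
iter 3: done
  S: {a,c,d}  A: {a,b,c,d}

Compute FOLLOW by fixpoint:
initialize: $ ∈ FOLLOW(S)
[1]
  A→S A b: FOLLOW(S) ⊇ FIRST(A) = {a,b,c,d}; new: +{a,b,c,d}
  A→S A b: FOLLOW(A) ⊇ FIRST(b) = {b}; new: +{b}
  S→a A: FOLLOW(A) ⊇ FOLLOW(S) ⊇ {$,a,b,c,d}; new: +{$,a,c,d}
  FOLLOW[S]={$,a,b,c,d}  FOLLOW[A]={$,a,b,c,d}
[2] — fixpoint
  FOLLOW[S]={$,a,b,c,d}  FOLLOW[A]={$,a,b,c,d}

FOLLOW(S) = ["$", "a", "b", "c", "d"]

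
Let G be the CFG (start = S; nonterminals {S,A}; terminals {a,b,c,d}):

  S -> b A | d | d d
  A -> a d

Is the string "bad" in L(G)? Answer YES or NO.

CNF form of G:
  S -> T1 T1 | T2 A | d
  A -> T0 T1
  T0 -> a
  T1 -> d
  T2 -> b

Fill CYK table bottom-up:
  cell(0,0) b: {T2}  orig:{}
  cell(1,1) a: {T0}  orig:{}
  cell(2,2) d: {S,T1}  orig:{S}
  cell(0,1) ba: ∅
  cell(1,2) ad: {A}
  cell(0,2) bad: {S}

S ∈ T[0,2] ⇒ YES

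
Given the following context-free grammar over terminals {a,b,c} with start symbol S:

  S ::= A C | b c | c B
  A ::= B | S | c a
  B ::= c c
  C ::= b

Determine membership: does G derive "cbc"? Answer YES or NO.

Convert to CNF:
  S -> A C | T0 T1 | T1 B
  A -> A C | T0 T1 | T1 B | T1 T1 | T1 T2
  B -> T1 T1
  C -> b
  T0 -> b
  T1 -> c
  T2 -> a

CYK fill:
  cell(0,0) c: {T1}  orig:{}
  cell(1,1) b: {C,T0}  orig:{C}
  cell(2,2) c: {T1}  orig:{}
  cell(0,1) cb: ∅
  cell(1,2) bc: {A,S}
  cell(0,2) cbc: ∅

S ∉ T[0,2] ⇒ NO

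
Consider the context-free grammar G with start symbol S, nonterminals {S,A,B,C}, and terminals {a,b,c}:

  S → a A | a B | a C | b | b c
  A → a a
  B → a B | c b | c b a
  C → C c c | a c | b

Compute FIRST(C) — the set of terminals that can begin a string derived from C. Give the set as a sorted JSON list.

Compute FIRST by fixpoint:
round 1:
  A via A→a a: +{a}
  B via B→a B: +{a}
  B via B→c b: +{c}
  C via C→a c: +{a}
  C via C→b: +{b}
  S via S→a A: +{a}
  S via S→b: +{b}
  FIRST(S)={a,b}  FIRST(A)={a}  FIRST(B)={a,c}  FIRST(C)={a,b}
round 2: done
  FIRST(S)={a,b}  FIRST(A)={a}  FIRST(B)={a,c}  FIRST(C)={a,b}

FIRST(C) = ["a", "b"]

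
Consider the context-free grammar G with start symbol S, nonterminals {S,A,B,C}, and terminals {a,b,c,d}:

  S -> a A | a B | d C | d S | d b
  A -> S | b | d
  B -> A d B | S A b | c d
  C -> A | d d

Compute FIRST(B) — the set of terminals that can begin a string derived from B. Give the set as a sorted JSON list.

Compute FIRST by fixpoint:
round 1:
  A via A→b: +{b}
  A via A→d: +{d}
  B via B→A d B: +{b,d}
  B via B→c d: +{c}
  C via C→A: +{b,d}
  S via S→a A: +{a}
  S via S→d C: +{d}
  FIRST[S]={a,d}  FIRST[A]={b,d}  FIRST[B]={b,c,d}  FIRST[C]={b,d}
round 2:
  A via A→S: +{a}
  B via B→A d B: +{a}
  C via C→A: +{a}
  FIRST[S]={a,d}  FIRST[A]={a,b,d}  FIRST[B]={a,b,c,d}  FIRST[C]={a,b,d}
round 3: (no change)
  FIRST[S]={a,d}  FIRST[A]={a,b,d}  FIRST[B]={a,b,c,d}  FIRST[C]={a,b,d}

FIRST(B) = ["a", "b", "c", "d"]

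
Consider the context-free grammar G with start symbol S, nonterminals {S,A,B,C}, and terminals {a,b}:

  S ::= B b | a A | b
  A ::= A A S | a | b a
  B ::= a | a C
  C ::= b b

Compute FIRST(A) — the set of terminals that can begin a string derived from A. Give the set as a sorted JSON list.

FIRST iteration:
iter 1:
  A via A→a: +{a}
  A via A→b a: +{b}
  B via B→a: +{a}
  C via C→b b: +{b}
  S via S→B b: +{a}
  S via S→b: +{b}
  S: {a,b}  A: {a,b}  B: {a}  C: {b}
iter 2: (stable)
  S: {a,b}  A: {a,b}  B: {a}  C: {b}

FIRST(A) = ["a", "b"]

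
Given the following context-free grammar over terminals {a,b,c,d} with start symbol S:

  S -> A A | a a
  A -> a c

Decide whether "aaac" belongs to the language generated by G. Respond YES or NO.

CNF form of G:
  S -> A A | T0 T0
  A -> T0 T1
  T0 -> a
  T1 -> c

CYK fill:
  [0..0]={T0}  "a"  orig:{}
  [1..1]={T0}  "a"  orig:{}
  [2..2]={T0}  "a"  orig:{}
  [3..3]={T1}  "c"  orig:{}
  [0..1]={S}  "aa"
  [1..2]={S}  "aa"
  [2..3]={A}  "ac"
  [0..2]=∅  "aaa"
  [1..3]=∅  "aac"
  [0..3]=∅  "aaac"

S ∉ T[0,3] ⇒ NO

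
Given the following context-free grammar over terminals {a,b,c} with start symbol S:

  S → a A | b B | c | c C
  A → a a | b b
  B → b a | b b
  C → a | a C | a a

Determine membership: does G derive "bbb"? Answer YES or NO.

Convert to CNF:
  S -> T0 A | T1 B | T2 C | c
  A -> T0 T0 | T1 T1
  B -> T1 T0 | T1 T1
  C -> T0 C | T0 T0 | a
  T0 -> a
  T1 -> b
  T2 -> c

Fill CYK table bottom-up:
  [0..0]={T1}  "b"  orig:{}
  [1..1]={T1}  "b"  orig:{}
  [2..2]={T1}  "b"  orig:{}
  [0..1]={A,B}  "bb"
  [1..2]={A,B}  "bb"
  [0..2]={S}  "bbb"

S ∈ T[0,2] ⇒ YES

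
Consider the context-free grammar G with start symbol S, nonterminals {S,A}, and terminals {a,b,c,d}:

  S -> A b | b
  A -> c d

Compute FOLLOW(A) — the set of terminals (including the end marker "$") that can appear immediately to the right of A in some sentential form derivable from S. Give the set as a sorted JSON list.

FIRST sets, iterate to fixpoint:
pass 1:
  A via A→c d: +{c}
  S via S→A b: +{c}
  S via S→b: +{b}
  FIRST[S]={b,c}  FIRST[A]={c}
pass 2: (stable)
  FIRST[S]={b,c}  FIRST[A]={c}

Compute FOLLOW by fixpoint:
seed FOLLOW(S) with $
round 1:
  S→A b: FOLLOW(A) ⊇ FIRST(b) = {b}; new: +{b}
  FOLLOW[S]={$}  FOLLOW[A]={b}
round 2: done
  FOLLOW[S]={$}  FOLLOW[A]={b}

FOLLOW(A) = ["b"]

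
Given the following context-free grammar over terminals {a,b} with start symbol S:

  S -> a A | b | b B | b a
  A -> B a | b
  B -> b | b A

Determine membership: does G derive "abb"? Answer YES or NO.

Convert to CNF:
  S -> T0 A | T1 B | T1 T0 | b
  A -> B T0 | b
  B -> T1 A | b
  T0 -> a
  T1 -> b

CYK fill:
  [0..0]={T0}  "a"  orig:{}
  [1..1]={A,B,S,T1}  "b"  orig:{A,B,S}
  [2..2]={A,B,S,T1}  "b"  orig:{A,B,S}
  [0..1]={S}  "ab"
  [1..2]={B,S}  "bb"
  [0..2]=∅  "abb"

S ∉ T[0,2] ⇒ NO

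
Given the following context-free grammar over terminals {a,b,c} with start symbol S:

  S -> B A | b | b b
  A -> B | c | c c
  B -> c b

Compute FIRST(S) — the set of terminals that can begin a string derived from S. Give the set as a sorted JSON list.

FIRST sets, iterate to fixpoint:
iter 1:
  A via A→c: +{c}
  B via B→c b: +{c}
  S via S→B A: +{c}
  S via S→b: +{b}
  S: {b,c}  A: {c}  B: {c}
iter 2: (no change)
  S: {b,c}  A: {c}  B: {c}

FIRST(S) = ["b", "c"]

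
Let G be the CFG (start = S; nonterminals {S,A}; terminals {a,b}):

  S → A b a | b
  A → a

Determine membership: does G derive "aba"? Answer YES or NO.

CNF form of G:
  S -> A X2 | b
  A -> a
  T0 -> b
  T1 -> a
  X2 -> T0 T1

CYK fill:
  cell(0,0) a: {A,T1}  orig:{A}
  cell(1,1) b: {S,T0}  orig:{S}
  cell(2,2) a: {A,T1}  orig:{A}
  cell(0,1) ab: ∅
  cell(1,2) ba: {X2}  orig:{}
  cell(0,2) aba: {S}

S ∈ T[0,2] ⇒ YES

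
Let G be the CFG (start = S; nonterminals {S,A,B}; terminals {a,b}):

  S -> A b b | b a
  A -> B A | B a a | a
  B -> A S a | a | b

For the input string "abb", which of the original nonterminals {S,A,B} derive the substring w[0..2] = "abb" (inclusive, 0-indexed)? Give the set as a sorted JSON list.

CNF form of G:
  S -> A X4 | T1 T0
  A -> B A | B X2 | a
  B -> A X3 | a | b
  T0 -> a
  T1 -> b
  X2 -> T0 T0
  X3 -> S T0
  X4 -> T1 T1

Fill CYK table bottom-up — only the sub-triangle for w[0..2]:
  T[0,0] 'a' = {A,B,T0}  orig:{A,B}
  T[1,1] 'b' = {B,T1}  orig:{B}
  T[2,2] 'b' = {B,T1}  orig:{B}
  T[0,1] 'ab' = ∅
  T[1,2] 'bb' = {X4}  orig:{}
  T[0,2] 'abb' = {S}

Original NTs in T[0,2] deriving "abb": ["S"]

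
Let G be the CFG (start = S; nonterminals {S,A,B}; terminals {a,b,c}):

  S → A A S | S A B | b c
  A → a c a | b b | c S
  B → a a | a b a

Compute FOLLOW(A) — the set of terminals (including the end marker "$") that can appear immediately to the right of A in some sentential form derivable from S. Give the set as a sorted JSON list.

Compute FIRST by fixpoint:
[1]
  A via A→a c a: +{a}
  A via A→b b: +{b}
  A via A→c S: +{c}
  B via B→a a: +{a}
  S via S→A A S: +{a,b,c}
  S: {a,b,c}  A: {a,b,c}  B: {a}
[2] — fixpoint
  S: {a,b,c}  A: {a,b,c}  B: {a}

Compute FOLLOW by fixpoint:
seed FOLLOW(S) with $
iter 1:
  S→A A S: FOLLOW(A) ⊇ FIRST(A) = {a,b,c}; new: +{a,b,c}
  S→S A B: FOLLOW(S) ⊇ FIRST(A) = {a,b,c}; new: +{a,b,c}
  S→S A B: FOLLOW(B) ⊇ FOLLOW(S) ⊇ {$,a,b,c}; new: +{$,a,b,c}
  FOLLOW[S]={$,a,b,c}  FOLLOW[A]={a,b,c}  FOLLOW[B]={$,a,b,c}
iter 2: (no change)
  FOLLOW[S]={$,a,b,c}  FOLLOW[A]={a,b,c}  FOLLOW[B]={$,a,b,c}

FOLLOW(A) = ["a", "b", "c"]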